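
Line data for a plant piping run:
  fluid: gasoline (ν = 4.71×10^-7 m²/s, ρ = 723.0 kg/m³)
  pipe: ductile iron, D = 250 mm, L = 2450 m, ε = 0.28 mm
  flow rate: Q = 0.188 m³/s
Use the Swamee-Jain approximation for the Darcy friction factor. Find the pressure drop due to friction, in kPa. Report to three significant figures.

V = 4Q/(πD²) = 4·0.188/(π·0.250²) = 3.830 m/s
Re = VD/ν = 3.830·0.250/4.71×10^-7 = 2.03×10^6 → turbulent
ε/D = 0.28/250 = 0.00112
Swamee-Jain: f = 0.02038
h_f = f(L/D)V²/(2g) = 0.02038·(2450/0.250)·3.830²/(2·9.81) = 149.4 m
Δp = ρg·h_f = 723.0·9.81·149.4 = 1059 kPa

Δp ≈ 1060 kPa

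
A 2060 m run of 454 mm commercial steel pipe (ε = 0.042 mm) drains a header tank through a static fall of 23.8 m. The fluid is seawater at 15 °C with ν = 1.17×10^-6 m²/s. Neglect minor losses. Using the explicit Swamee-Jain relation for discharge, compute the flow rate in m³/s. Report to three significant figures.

Q ≈ 0.451 m³/s

Swamee-Jain (Type II): Q = -0.965·√(gD⁵h_f/L)·ln[ε/(3.7D) + √(3.17ν²L/(gD³h_f))]
√(gD⁵h_f/L) = √(9.81·0.454⁵·23.8/2060) = 0.04676
ε/(3.7D) = 2.50×10^-5; √(3.17ν²L/(gD³h_f)) = 2.02×10^-5
Q = -0.965·0.04676·ln(4.523×10^-5) = 0.4514 m³/s
Check: V = 2.79 m/s, Re = 1.08×10^6, f = 0.01331, h_f = 23.9 m ≈ 23.8 m ✓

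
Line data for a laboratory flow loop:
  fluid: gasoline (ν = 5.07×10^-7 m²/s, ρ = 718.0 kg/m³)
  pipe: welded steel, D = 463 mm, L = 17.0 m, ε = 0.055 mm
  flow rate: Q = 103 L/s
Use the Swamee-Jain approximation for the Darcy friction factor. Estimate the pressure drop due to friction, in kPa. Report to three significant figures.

Δp ≈ 0.0716 kPa

V = 4Q/(πD²) = 4·0.103/(π·0.463²) = 0.6118 m/s
Re = VD/ν = 0.6118·0.463/5.07×10^-7 = 5.59×10^5 → turbulent
ε/D = 0.055/463 = 1.19×10^-4
Swamee-Jain: f = 0.01451
h_f = f(L/D)V²/(2g) = 0.01451·(17.0/0.463)·0.6118²/(2·9.81) = 0.01016 m
Δp = ρg·h_f = 718.0·9.81·0.01016 = 0.07159 kPa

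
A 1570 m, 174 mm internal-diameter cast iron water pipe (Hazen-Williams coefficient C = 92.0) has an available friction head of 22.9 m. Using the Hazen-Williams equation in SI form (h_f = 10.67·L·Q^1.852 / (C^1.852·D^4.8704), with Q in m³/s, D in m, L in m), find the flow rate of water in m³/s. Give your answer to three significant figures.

Q ≈ 0.0263 m³/s

Rearranging: Q = [h_f·C^1.852·D^4.8704 / (10.67·L)]^(1/1.852)
Q = [22.9·92.0^1.852·0.174^4.8704 / (10.67·1570)]^0.540 = 0.02630 m³/s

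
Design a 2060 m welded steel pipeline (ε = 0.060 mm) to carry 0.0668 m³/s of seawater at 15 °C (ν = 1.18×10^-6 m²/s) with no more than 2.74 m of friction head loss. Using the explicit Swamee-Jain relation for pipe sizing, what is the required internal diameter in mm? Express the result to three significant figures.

Swamee-Jain (Type III): D = 0.66·[ε^1.25·(LQ²/(gh_f))^4.75 + ν·Q^9.4·(L/(gh_f))^5.2]^0.04
LQ²/(gh_f) = 0.3420; L/(gh_f) = 76.64
Term 1 = ε^1.25·(…)^4.75 = 3.23×10^-8; Term 2 = ν·Q^9.4·(…)^5.2 = 6.67×10^-8
D = 0.66·(3.23×10^-8 + 6.67×10^-8)^0.04 = 0.3462 m = 346 mm
Check: V = 0.710 m/s, Re = 2.08×10^5, f = 0.01685, h_f = 2.57 m ≈ 2.74 m ✓

D ≈ 346 mm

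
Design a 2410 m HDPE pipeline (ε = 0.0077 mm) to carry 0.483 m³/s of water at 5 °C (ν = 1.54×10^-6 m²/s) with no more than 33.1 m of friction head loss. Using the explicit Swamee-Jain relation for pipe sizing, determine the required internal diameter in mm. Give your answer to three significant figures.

Swamee-Jain (Type III): D = 0.66·[ε^1.25·(LQ²/(gh_f))^4.75 + ν·Q^9.4·(L/(gh_f))^5.2]^0.04
LQ²/(gh_f) = 1.731; L/(gh_f) = 7.422
Term 1 = ε^1.25·(…)^4.75 = 5.50×10^-6; Term 2 = ν·Q^9.4·(…)^5.2 = 5.54×10^-5
D = 0.66·(5.50×10^-6 + 5.54×10^-5)^0.04 = 0.4476 m = 448 mm
Check: V = 3.07 m/s, Re = 8.92×10^5, f = 0.01222, h_f = 31.6 m ≈ 33.1 m ✓

D ≈ 448 mm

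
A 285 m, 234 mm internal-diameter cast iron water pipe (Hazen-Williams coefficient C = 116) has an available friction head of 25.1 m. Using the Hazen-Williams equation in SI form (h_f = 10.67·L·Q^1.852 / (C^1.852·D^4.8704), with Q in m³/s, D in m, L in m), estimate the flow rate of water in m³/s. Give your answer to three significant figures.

Q ≈ 0.191 m³/s

Rearranging: Q = [h_f·C^1.852·D^4.8704 / (10.67·L)]^(1/1.852)
Q = [25.1·116^1.852·0.234^4.8704 / (10.67·285)]^0.540 = 0.1909 m³/s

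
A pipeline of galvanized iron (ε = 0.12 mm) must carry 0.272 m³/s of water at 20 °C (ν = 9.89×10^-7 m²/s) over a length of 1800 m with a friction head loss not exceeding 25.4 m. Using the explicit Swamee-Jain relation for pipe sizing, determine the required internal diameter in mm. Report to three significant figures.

Swamee-Jain (Type III): D = 0.66·[ε^1.25·(LQ²/(gh_f))^4.75 + ν·Q^9.4·(L/(gh_f))^5.2]^0.04
LQ²/(gh_f) = 0.5345; L/(gh_f) = 7.224
Term 1 = ε^1.25·(…)^4.75 = 6.41×10^-7; Term 2 = ν·Q^9.4·(…)^5.2 = 1.40×10^-7
D = 0.66·(6.41×10^-7 + 1.40×10^-7)^0.04 = 0.3760 m = 376 mm
Check: V = 2.45 m/s, Re = 9.31×10^5, f = 0.01597, h_f = 23.4 m ≈ 25.4 m ✓

D ≈ 376 mm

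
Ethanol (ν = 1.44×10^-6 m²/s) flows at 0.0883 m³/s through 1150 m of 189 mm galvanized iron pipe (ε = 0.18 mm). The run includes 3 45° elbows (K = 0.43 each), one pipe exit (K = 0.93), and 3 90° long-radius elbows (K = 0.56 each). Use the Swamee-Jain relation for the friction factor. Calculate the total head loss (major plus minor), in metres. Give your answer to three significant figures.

V = 4Q/(πD²) = 3.147 m/s; V²/2g = 0.5049 m
Re = 4.13×10^5, ε/D = 9.52×10^-4 → f = 0.02028 (Swamee-Jain)
Major: h_f = f(L/D)·V²/2g = 0.02028·6085·0.5049 = 62.29 m
Minor: ΣK = 3.90; h_m = ΣK·V²/2g = 1.969 m
Total H_L = 62.29 + 1.969 = 64.26 m

H_L ≈ 64.3 m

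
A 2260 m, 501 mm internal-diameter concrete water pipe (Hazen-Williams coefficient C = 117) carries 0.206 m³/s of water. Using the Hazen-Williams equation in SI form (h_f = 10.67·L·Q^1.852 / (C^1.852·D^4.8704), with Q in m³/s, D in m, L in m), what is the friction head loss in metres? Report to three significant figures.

h_f ≈ 5.54 m

h_f = 10.67·2260·0.206^1.852 / (117^1.852·0.501^4.8704) = 5.536 m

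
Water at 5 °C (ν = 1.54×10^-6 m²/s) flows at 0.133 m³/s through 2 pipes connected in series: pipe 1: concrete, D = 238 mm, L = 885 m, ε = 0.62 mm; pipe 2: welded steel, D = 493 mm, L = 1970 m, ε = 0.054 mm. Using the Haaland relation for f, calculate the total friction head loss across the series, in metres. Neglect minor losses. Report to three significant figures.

H ≈ 44.8 m

Pipe 1: V = 2.990 m/s, Re = 4.62×10^5, ε/D = 0.00261, f = 0.02550, h_1 = f(L/D)V²/2g = 43.19 m
Pipe 2: V = 0.6967 m/s, Re = 2.23×10^5, ε/D = 1.10×10^-4, f = 0.01598, h_2 = f(L/D)V²/2g = 1.580 m
Series → Q common, losses add: H = Σh = 44.77 m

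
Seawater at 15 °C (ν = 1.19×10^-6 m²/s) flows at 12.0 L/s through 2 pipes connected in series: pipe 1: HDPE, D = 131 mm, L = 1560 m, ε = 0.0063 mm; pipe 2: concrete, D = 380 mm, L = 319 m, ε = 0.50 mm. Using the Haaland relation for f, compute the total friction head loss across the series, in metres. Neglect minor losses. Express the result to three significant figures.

H ≈ 8.72 m

Pipe 1: V = 0.8903 m/s, Re = 9.80×10^4, ε/D = 4.81×10^-5, f = 0.01810, h_1 = f(L/D)V²/2g = 8.707 m
Pipe 2: V = 0.1058 m/s, Re = 3.38×10^4, ε/D = 0.00132, f = 0.02589, h_2 = f(L/D)V²/2g = 0.01240 m
Series → Q common, losses add: H = Σh = 8.719 m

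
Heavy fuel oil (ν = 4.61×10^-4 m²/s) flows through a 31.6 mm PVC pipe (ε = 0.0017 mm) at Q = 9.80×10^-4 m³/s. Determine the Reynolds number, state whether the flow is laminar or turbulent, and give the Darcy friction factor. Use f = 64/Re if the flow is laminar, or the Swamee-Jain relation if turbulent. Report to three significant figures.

Re ≈ 85.7; laminar; f = 64/Re ≈ 0.747

V = 4Q/(πD²) = 1.250 m/s
Re = VD/ν = 1.250·0.0316/4.61×10^-4 = 85.7
Re < 2300 → laminar → f = 64/Re = 0.7472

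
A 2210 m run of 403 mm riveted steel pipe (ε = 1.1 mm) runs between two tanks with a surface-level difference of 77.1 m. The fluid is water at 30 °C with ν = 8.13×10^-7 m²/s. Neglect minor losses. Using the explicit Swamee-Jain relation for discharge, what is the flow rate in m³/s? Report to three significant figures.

Swamee-Jain (Type II): Q = -0.965·√(gD⁵h_f/L)·ln[ε/(3.7D) + √(3.17ν²L/(gD³h_f))]
√(gD⁵h_f/L) = √(9.81·0.403⁵·77.1/2210) = 0.06032
ε/(3.7D) = 7.38×10^-4; √(3.17ν²L/(gD³h_f)) = 9.67×10^-6
Q = -0.965·0.06032·ln(7.474×10^-4) = 0.4190 m³/s
Check: V = 3.28 m/s, Re = 1.63×10^6, f = 0.02562, h_f = 77.3 m ≈ 77.1 m ✓

Q ≈ 0.419 m³/s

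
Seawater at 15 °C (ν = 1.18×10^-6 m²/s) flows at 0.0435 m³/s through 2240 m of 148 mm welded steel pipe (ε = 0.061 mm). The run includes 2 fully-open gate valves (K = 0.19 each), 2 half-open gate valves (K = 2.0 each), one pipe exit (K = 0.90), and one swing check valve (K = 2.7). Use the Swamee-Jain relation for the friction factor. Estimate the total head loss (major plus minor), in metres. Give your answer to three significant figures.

V = 4Q/(πD²) = 2.529 m/s; V²/2g = 0.3259 m
Re = 3.17×10^5, ε/D = 4.12×10^-4 → f = 0.01773 (Swamee-Jain)
Major: h_f = f(L/D)·V²/2g = 0.01773·15135·0.3259 = 87.43 m
Minor: ΣK = 7.98; h_m = ΣK·V²/2g = 2.600 m
Total H_L = 87.43 + 2.600 = 90.03 m

H_L ≈ 90.0 m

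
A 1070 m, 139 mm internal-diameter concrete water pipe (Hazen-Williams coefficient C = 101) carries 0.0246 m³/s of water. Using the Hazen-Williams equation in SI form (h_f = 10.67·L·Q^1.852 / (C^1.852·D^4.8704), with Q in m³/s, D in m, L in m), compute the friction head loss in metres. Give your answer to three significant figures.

h_f ≈ 34.6 m

h_f = 10.67·1070·0.0246^1.852 / (101^1.852·0.139^4.8704) = 34.63 m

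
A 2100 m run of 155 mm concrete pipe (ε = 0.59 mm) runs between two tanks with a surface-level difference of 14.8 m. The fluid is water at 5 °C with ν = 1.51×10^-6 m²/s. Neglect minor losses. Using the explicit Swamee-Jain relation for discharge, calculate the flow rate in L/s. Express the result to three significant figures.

Q ≈ 16.1 L/s

Swamee-Jain (Type II): Q = -0.965·√(gD⁵h_f/L)·ln[ε/(3.7D) + √(3.17ν²L/(gD³h_f))]
√(gD⁵h_f/L) = √(9.81·0.155⁵·14.8/2100) = 0.002487
ε/(3.7D) = 0.00103; √(3.17ν²L/(gD³h_f)) = 1.68×10^-4
Q = -0.965·0.002487·ln(0.001196) = 0.01615 m³/s
Check: V = 0.856 m/s, Re = 8.78×10^4, f = 0.02954, h_f = 14.9 m ≈ 14.8 m ✓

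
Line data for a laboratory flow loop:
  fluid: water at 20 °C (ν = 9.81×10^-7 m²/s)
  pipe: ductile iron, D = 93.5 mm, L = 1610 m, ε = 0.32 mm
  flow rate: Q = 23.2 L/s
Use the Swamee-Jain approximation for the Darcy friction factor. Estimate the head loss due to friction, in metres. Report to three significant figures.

h_f ≈ 277 m

V = 4Q/(πD²) = 4·0.0232/(π·0.0935²) = 3.379 m/s
Re = VD/ν = 3.379·0.0935/9.81×10^-7 = 3.22×10^5 → turbulent
ε/D = 0.32/93.5 = 0.00342
Swamee-Jain: f = 0.02768
h_f = f(L/D)V²/(2g) = 0.02768·(1610/0.0935)·3.379²/(2·9.81) = 277.4 m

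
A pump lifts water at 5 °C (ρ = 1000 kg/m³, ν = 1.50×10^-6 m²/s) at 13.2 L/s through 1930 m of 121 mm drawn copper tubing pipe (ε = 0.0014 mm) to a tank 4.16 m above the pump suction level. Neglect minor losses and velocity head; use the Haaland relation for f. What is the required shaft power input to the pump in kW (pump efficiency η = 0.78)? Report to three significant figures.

P_shaft ≈ 3.92 kW

V = 4Q/(πD²) = 1.148 m/s; Re = 9.26×10^4; ε/D = 1.16×10^-5; f = 0.01815
h_f = f(L/D)V²/2g = 19.45 m
Total head H = z + h_f = 4.16 + 19.45 = 23.61 m
P_hyd = ρgQH = 1000·9.81·0.0132·23.61 = 3.057 kW
P_shaft = P_hyd/η = 3.057/0.78 = 3.919 kW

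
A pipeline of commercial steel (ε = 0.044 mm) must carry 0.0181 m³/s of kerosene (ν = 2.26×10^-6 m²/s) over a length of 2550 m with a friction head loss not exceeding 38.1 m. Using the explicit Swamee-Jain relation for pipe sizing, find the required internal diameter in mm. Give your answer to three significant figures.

D ≈ 131 mm

Swamee-Jain (Type III): D = 0.66·[ε^1.25·(LQ²/(gh_f))^4.75 + ν·Q^9.4·(L/(gh_f))^5.2]^0.04
LQ²/(gh_f) = 0.002235; L/(gh_f) = 6.823
Term 1 = ε^1.25·(…)^4.75 = 9.19×10^-19; Term 2 = ν·Q^9.4·(…)^5.2 = 2.05×10^-18
D = 0.66·(9.19×10^-19 + 2.05×10^-18)^0.04 = 0.1314 m = 131 mm
Check: V = 1.34 m/s, Re = 7.76×10^4, f = 0.02044, h_f = 36.1 m ≈ 38.1 m ✓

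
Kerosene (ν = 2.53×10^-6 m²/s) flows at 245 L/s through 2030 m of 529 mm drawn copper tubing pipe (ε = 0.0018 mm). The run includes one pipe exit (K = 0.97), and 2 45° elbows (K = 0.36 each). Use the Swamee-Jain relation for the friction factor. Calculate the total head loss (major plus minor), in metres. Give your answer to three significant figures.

V = 4Q/(πD²) = 1.115 m/s; V²/2g = 0.06333 m
Re = 2.33×10^5, ε/D = 3.40×10^-6 → f = 0.01511 (Swamee-Jain)
Major: h_f = f(L/D)·V²/2g = 0.01511·3837·0.06333 = 3.673 m
Minor: ΣK = 1.69; h_m = ΣK·V²/2g = 0.1070 m
Total H_L = 3.673 + 0.1070 = 3.780 m

H_L ≈ 3.78 m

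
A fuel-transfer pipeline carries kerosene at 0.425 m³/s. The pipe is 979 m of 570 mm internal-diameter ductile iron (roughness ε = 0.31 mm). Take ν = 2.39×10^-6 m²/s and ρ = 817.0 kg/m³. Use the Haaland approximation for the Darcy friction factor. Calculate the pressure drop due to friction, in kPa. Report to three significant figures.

V = 4Q/(πD²) = 4·0.425/(π·0.570²) = 1.666 m/s
Re = VD/ν = 1.666·0.570/2.39×10^-6 = 3.97×10^5 → turbulent
ε/D = 0.31/570 = 5.44×10^-4
Haaland: f = 0.01804
h_f = f(L/D)V²/(2g) = 0.01804·(979/0.570)·1.666²/(2·9.81) = 4.380 m
Δp = ρg·h_f = 817.0·9.81·4.380 = 35.11 kPa

Δp ≈ 35.1 kPa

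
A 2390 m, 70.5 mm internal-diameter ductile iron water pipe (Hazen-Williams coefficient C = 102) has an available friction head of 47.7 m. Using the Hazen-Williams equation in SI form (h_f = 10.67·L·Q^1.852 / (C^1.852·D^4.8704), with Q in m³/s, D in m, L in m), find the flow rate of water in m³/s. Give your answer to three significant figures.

Rearranging: Q = [h_f·C^1.852·D^4.8704 / (10.67·L)]^(1/1.852)
Q = [47.7·102^1.852·0.0705^4.8704 / (10.67·2390)]^0.540 = 0.003210 m³/s

Q ≈ 0.00321 m³/s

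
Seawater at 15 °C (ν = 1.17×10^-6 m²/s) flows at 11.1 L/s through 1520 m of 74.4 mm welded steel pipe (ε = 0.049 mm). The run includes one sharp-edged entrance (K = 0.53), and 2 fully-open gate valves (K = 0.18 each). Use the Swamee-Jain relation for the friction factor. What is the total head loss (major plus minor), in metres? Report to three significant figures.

V = 4Q/(πD²) = 2.553 m/s; V²/2g = 0.3323 m
Re = 1.62×10^5, ε/D = 6.59×10^-4 → f = 0.02007 (Swamee-Jain)
Major: h_f = f(L/D)·V²/2g = 0.02007·20430·0.3323 = 136.2 m
Minor: ΣK = 0.890; h_m = ΣK·V²/2g = 0.2957 m
Total H_L = 136.2 + 0.2957 = 136.5 m

H_L ≈ 137 m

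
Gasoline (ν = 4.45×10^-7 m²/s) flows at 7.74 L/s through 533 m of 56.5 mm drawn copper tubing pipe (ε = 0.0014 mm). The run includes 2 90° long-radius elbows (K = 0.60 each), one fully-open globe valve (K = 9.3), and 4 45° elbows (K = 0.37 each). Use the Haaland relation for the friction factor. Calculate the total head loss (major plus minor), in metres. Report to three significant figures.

H_L ≈ 69.5 m

V = 4Q/(πD²) = 3.087 m/s; V²/2g = 0.4857 m
Re = 3.92×10^5, ε/D = 2.48×10^-5 → f = 0.01390 (Haaland)
Major: h_f = f(L/D)·V²/2g = 0.01390·9434·0.4857 = 63.70 m
Minor: ΣK = 12.0; h_m = ΣK·V²/2g = 5.819 m
Total H_L = 63.70 + 5.819 = 69.52 m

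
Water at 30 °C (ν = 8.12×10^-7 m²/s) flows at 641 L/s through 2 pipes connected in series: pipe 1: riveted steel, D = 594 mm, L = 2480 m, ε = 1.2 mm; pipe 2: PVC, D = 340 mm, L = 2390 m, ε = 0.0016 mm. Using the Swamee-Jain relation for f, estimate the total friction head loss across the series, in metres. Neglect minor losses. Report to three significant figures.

H ≈ 205 m

Pipe 1: V = 2.313 m/s, Re = 1.69×10^6, ε/D = 0.00202, f = 0.02364, h_1 = f(L/D)V²/2g = 26.92 m
Pipe 2: V = 7.060 m/s, Re = 2.96×10^6, ε/D = 4.71×10^-6, f = 0.009980, h_2 = f(L/D)V²/2g = 178.2 m
Series → Q common, losses add: H = Σh = 205.2 m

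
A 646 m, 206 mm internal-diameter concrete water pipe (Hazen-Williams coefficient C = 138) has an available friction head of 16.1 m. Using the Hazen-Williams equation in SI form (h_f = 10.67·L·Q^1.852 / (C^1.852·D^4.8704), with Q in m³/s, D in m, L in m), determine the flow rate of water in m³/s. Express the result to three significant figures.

Rearranging: Q = [h_f·C^1.852·D^4.8704 / (10.67·L)]^(1/1.852)
Q = [16.1·138^1.852·0.206^4.8704 / (10.67·646)]^0.540 = 0.08214 m³/s

Q ≈ 0.0821 m³/s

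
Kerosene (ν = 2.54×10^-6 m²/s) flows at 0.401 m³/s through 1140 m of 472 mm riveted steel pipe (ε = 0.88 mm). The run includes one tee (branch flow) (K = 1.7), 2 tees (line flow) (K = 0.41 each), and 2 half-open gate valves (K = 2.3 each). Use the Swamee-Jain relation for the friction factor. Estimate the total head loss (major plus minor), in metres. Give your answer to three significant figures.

V = 4Q/(πD²) = 2.292 m/s; V²/2g = 0.2677 m
Re = 4.26×10^5, ε/D = 0.00186 → f = 0.02356 (Swamee-Jain)
Major: h_f = f(L/D)·V²/2g = 0.02356·2415·0.2677 = 15.24 m
Minor: ΣK = 7.12; h_m = ΣK·V²/2g = 1.906 m
Total H_L = 15.24 + 1.906 = 17.14 m

H_L ≈ 17.1 m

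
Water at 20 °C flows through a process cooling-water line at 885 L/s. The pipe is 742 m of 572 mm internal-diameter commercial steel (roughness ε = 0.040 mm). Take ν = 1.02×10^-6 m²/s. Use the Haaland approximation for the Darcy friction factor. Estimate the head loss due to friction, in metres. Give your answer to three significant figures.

h_f ≈ 9.56 m

V = 4Q/(πD²) = 4·0.885/(π·0.572²) = 3.444 m/s
Re = VD/ν = 3.444·0.572/1.02×10^-6 = 1.93×10^6 → turbulent
ε/D = 0.040/572 = 6.99×10^-5
Haaland: f = 0.01219
h_f = f(L/D)V²/(2g) = 0.01219·(742/0.572)·3.444²/(2·9.81) = 9.558 m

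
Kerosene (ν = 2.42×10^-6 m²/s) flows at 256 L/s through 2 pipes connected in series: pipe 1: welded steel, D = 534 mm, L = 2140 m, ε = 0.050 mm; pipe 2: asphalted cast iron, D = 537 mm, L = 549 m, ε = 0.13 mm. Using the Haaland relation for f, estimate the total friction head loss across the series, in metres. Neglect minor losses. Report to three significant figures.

Pipe 1: V = 1.143 m/s, Re = 2.52×10^5, ε/D = 9.36×10^-5, f = 0.01557, h_1 = f(L/D)V²/2g = 4.154 m
Pipe 2: V = 1.130 m/s, Re = 2.51×10^5, ε/D = 2.42×10^-4, f = 0.01670, h_2 = f(L/D)V²/2g = 1.112 m
Series → Q common, losses add: H = Σh = 5.266 m

H ≈ 5.27 m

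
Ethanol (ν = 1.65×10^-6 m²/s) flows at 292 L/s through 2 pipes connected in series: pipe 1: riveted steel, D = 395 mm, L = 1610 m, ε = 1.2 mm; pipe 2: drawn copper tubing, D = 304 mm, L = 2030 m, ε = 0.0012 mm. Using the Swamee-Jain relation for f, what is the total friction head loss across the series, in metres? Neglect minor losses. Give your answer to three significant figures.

Pipe 1: V = 2.383 m/s, Re = 5.70×10^5, ε/D = 0.00304, f = 0.02659, h_1 = f(L/D)V²/2g = 31.37 m
Pipe 2: V = 4.023 m/s, Re = 7.41×10^5, ε/D = 3.95×10^-6, f = 0.01230, h_2 = f(L/D)V²/2g = 67.74 m
Series → Q common, losses add: H = Σh = 99.11 m

H ≈ 99.1 m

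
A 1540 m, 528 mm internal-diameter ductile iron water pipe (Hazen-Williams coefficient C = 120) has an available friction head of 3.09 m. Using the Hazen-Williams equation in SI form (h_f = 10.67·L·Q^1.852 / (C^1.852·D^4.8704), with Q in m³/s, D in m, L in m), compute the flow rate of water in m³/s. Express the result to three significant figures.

Q ≈ 0.218 m³/s

Rearranging: Q = [h_f·C^1.852·D^4.8704 / (10.67·L)]^(1/1.852)
Q = [3.09·120^1.852·0.528^4.8704 / (10.67·1540)]^0.540 = 0.2178 m³/s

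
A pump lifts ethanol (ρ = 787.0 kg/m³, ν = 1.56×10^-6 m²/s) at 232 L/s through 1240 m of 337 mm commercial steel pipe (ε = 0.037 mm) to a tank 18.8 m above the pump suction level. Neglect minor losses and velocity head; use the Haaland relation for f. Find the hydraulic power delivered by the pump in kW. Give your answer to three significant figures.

P_hyd ≈ 65.9 kW

V = 4Q/(πD²) = 2.601 m/s; Re = 5.62×10^5; ε/D = 1.10×10^-4; f = 0.01419
h_f = f(L/D)V²/2g = 18.01 m
Total head H = z + h_f = 18.8 + 18.01 = 36.81 m
P_hyd = ρgQH = 787.0·9.81·0.232·36.81 = 65.92 kW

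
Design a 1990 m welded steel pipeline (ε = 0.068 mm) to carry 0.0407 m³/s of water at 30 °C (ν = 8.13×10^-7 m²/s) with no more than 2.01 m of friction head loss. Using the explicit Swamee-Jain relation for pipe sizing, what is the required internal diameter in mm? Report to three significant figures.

Swamee-Jain (Type III): D = 0.66·[ε^1.25·(LQ²/(gh_f))^4.75 + ν·Q^9.4·(L/(gh_f))^5.2]^0.04
LQ²/(gh_f) = 0.1672; L/(gh_f) = 100.9
Term 1 = ε^1.25·(…)^4.75 = 1.26×10^-9; Term 2 = ν·Q^9.4·(…)^5.2 = 1.82×10^-9
D = 0.66·(1.26×10^-9 + 1.82×10^-9)^0.04 = 0.3014 m = 301 mm
Check: V = 0.571 m/s, Re = 2.11×10^5, f = 0.01719, h_f = 1.88 m ≈ 2.01 m ✓

D ≈ 301 mm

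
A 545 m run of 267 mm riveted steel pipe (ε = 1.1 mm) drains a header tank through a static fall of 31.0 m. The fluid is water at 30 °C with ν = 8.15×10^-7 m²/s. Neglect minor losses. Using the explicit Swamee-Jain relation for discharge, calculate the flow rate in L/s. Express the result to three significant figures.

Swamee-Jain (Type II): Q = -0.965·√(gD⁵h_f/L)·ln[ε/(3.7D) + √(3.17ν²L/(gD³h_f))]
√(gD⁵h_f/L) = √(9.81·0.267⁵·31.0/545) = 0.02752
ε/(3.7D) = 0.00111; √(3.17ν²L/(gD³h_f)) = 1.41×10^-5
Q = -0.965·0.02752·ln(0.001128) = 0.1802 m³/s
Check: V = 3.22 m/s, Re = 1.05×10^6, f = 0.02883, h_f = 31.1 m ≈ 31.0 m ✓

Q ≈ 180 L/s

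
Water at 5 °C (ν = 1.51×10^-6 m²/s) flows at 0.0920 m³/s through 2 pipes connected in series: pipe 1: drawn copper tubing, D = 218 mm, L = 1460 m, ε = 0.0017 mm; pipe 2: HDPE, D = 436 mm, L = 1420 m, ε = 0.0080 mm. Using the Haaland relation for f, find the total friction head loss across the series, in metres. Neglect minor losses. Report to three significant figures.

Pipe 1: V = 2.465 m/s, Re = 3.56×10^5, ε/D = 7.80×10^-6, f = 0.01396, h_1 = f(L/D)V²/2g = 28.96 m
Pipe 2: V = 0.6162 m/s, Re = 1.78×10^5, ε/D = 1.83×10^-5, f = 0.01596, h_2 = f(L/D)V²/2g = 1.006 m
Series → Q common, losses add: H = Σh = 29.96 m

H ≈ 30.0 m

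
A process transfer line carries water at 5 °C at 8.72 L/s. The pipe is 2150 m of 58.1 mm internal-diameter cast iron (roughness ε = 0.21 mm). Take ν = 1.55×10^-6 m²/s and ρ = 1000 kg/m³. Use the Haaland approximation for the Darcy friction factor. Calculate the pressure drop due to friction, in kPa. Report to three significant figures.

V = 4Q/(πD²) = 4·0.00872/(π·0.0581²) = 3.289 m/s
Re = VD/ν = 3.289·0.0581/1.55×10^-6 = 1.23×10^5 → turbulent
ε/D = 0.21/58.1 = 0.00361
Haaland: f = 0.02850
h_f = f(L/D)V²/(2g) = 0.02850·(2150/0.0581)·3.289²/(2·9.81) = 581.5 m
Δp = ρg·h_f = 1000·9.81·581.5 = 5704 kPa

Δp ≈ 5700 kPa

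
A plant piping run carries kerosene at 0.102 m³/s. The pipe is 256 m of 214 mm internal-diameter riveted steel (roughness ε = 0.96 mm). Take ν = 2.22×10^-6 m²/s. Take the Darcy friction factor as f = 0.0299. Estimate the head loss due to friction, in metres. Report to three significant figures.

h_f ≈ 14.7 m

V = 4Q/(πD²) = 4·0.102/(π·0.214²) = 2.836 m/s
h_f = f(L/D)V²/(2g) = 0.02990·(256/0.214)·2.836²/(2·9.81) = 14.66 m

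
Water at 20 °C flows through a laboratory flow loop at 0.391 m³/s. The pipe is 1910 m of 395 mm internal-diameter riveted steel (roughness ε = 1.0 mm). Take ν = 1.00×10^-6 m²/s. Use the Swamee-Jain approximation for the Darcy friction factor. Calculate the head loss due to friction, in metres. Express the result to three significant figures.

h_f ≈ 63.1 m

V = 4Q/(πD²) = 4·0.391/(π·0.395²) = 3.191 m/s
Re = VD/ν = 3.191·0.395/1.00×10^-6 = 1.26×10^6 → turbulent
ε/D = 1.0/395 = 0.00253
Swamee-Jain: f = 0.02514
h_f = f(L/D)V²/(2g) = 0.02514·(1910/0.395)·3.191²/(2·9.81) = 63.09 m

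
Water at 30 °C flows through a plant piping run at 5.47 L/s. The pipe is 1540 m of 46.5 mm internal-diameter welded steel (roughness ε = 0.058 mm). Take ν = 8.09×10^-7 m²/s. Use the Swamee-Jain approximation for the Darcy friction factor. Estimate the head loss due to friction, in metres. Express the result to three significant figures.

V = 4Q/(πD²) = 4·0.00547/(π·0.0465²) = 3.221 m/s
Re = VD/ν = 3.221·0.0465/8.09×10^-7 = 1.85×10^5 → turbulent
ε/D = 0.058/46.5 = 0.00125
Swamee-Jain: f = 0.02221
h_f = f(L/D)V²/(2g) = 0.02221·(1540/0.0465)·3.221²/(2·9.81) = 388.9 m

h_f ≈ 389 m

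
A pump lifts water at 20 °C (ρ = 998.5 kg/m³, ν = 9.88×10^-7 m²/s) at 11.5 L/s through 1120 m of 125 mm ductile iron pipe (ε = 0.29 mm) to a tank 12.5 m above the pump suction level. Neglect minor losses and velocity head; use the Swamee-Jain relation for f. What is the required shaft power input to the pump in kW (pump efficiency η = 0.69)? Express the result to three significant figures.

P_shaft ≈ 3.74 kW

V = 4Q/(πD²) = 0.9371 m/s; Re = 1.19×10^5; ε/D = 0.00232; f = 0.02591
h_f = f(L/D)V²/2g = 10.39 m
Total head H = z + h_f = 12.5 + 10.39 = 22.89 m
P_hyd = ρgQH = 998.5·9.81·0.0115·22.89 = 2.578 kW
P_shaft = P_hyd/η = 2.578/0.69 = 3.737 kW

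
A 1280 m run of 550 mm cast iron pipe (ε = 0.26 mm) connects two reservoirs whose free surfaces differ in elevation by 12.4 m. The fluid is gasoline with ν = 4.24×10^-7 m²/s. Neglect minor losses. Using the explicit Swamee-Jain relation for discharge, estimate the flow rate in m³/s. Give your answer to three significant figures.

Q ≈ 0.595 m³/s

Swamee-Jain (Type II): Q = -0.965·√(gD⁵h_f/L)·ln[ε/(3.7D) + √(3.17ν²L/(gD³h_f))]
√(gD⁵h_f/L) = √(9.81·0.550⁵·12.4/1280) = 0.06916
ε/(3.7D) = 1.28×10^-4; √(3.17ν²L/(gD³h_f)) = 6.00×10^-6
Q = -0.965·0.06916·ln(1.338×10^-4) = 0.5953 m³/s
Check: V = 2.51 m/s, Re = 3.25×10^6, f = 0.01671, h_f = 12.4 m ≈ 12.4 m ✓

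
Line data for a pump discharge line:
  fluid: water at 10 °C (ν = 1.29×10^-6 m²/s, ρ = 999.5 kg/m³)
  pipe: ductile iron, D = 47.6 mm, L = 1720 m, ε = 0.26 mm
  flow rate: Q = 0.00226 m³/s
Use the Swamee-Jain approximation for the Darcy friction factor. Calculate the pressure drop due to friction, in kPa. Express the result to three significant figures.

Δp ≈ 973 kPa

V = 4Q/(πD²) = 4·0.00226/(π·0.0476²) = 1.270 m/s
Re = VD/ν = 1.270·0.0476/1.29×10^-6 = 4.69×10^4 → turbulent
ε/D = 0.26/47.6 = 0.00546
Swamee-Jain: f = 0.03339
h_f = f(L/D)V²/(2g) = 0.03339·(1720/0.0476)·1.270²/(2·9.81) = 99.19 m
Δp = ρg·h_f = 999.5·9.81·99.19 = 972.5 kPa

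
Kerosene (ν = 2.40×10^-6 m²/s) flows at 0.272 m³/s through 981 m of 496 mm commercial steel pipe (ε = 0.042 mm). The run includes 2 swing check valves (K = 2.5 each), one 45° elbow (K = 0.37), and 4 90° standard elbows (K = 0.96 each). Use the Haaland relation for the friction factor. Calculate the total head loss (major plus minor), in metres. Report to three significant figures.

V = 4Q/(πD²) = 1.408 m/s; V²/2g = 0.1010 m
Re = 2.91×10^5, ε/D = 8.47×10^-5 → f = 0.01516 (Haaland)
Major: h_f = f(L/D)·V²/2g = 0.01516·1978·0.1010 = 3.029 m
Minor: ΣK = 9.21; h_m = ΣK·V²/2g = 0.9302 m
Total H_L = 3.029 + 0.9302 = 3.959 m

H_L ≈ 3.96 m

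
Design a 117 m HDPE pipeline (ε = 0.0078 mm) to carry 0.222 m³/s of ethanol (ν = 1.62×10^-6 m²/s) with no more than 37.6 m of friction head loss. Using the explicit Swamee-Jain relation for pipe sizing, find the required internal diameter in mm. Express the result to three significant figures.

D ≈ 175 mm

Swamee-Jain (Type III): D = 0.66·[ε^1.25·(LQ²/(gh_f))^4.75 + ν·Q^9.4·(L/(gh_f))^5.2]^0.04
LQ²/(gh_f) = 0.01563; L/(gh_f) = 0.3172
Term 1 = ε^1.25·(…)^4.75 = 1.09×10^-15; Term 2 = ν·Q^9.4·(…)^5.2 = 2.97×10^-15
D = 0.66·(1.09×10^-15 + 2.97×10^-15)^0.04 = 0.1753 m = 175 mm
Check: V = 9.19 m/s, Re = 9.95×10^5, f = 0.01259, h_f = 36.2 m ≈ 37.6 m ✓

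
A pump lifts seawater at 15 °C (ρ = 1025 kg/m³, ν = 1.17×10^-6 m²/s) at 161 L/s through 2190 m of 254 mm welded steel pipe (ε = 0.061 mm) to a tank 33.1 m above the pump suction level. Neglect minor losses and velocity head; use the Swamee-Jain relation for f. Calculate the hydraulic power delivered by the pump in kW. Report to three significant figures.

V = 4Q/(πD²) = 3.177 m/s; Re = 6.90×10^5; ε/D = 2.40×10^-4; f = 0.01552
h_f = f(L/D)V²/2g = 68.84 m
Total head H = z + h_f = 33.1 + 68.84 = 101.9 m
P_hyd = ρgQH = 1025·9.81·0.161·101.9 = 165.0 kW

P_hyd ≈ 165 kW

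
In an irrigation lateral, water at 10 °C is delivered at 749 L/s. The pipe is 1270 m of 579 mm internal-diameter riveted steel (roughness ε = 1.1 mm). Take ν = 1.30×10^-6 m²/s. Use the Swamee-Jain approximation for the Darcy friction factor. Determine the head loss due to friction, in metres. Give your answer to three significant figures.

V = 4Q/(πD²) = 4·0.749/(π·0.579²) = 2.845 m/s
Re = VD/ν = 2.845·0.579/1.30×10^-6 = 1.27×10^6 → turbulent
ε/D = 1.1/579 = 0.00190
Swamee-Jain: f = 0.02332
h_f = f(L/D)V²/(2g) = 0.02332·(1270/0.579)·2.845²/(2·9.81) = 21.10 m

h_f ≈ 21.1 m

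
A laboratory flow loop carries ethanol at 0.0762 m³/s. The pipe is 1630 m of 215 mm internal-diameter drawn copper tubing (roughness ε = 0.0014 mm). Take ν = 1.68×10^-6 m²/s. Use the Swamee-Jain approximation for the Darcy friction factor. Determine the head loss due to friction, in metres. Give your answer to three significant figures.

V = 4Q/(πD²) = 4·0.0762/(π·0.215²) = 2.099 m/s
Re = VD/ν = 2.099·0.215/1.68×10^-6 = 2.69×10^5 → turbulent
ε/D = 0.0014/215 = 6.51×10^-6
Swamee-Jain: f = 0.01475
h_f = f(L/D)V²/(2g) = 0.01475·(1630/0.215)·2.099²/(2·9.81) = 25.11 m

h_f ≈ 25.1 m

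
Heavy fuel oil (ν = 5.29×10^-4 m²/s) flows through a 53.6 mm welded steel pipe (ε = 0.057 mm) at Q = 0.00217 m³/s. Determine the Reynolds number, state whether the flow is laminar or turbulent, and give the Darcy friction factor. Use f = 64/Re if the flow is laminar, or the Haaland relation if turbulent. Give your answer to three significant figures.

Re ≈ 97.4; laminar; f = 64/Re ≈ 0.657

V = 4Q/(πD²) = 0.9617 m/s
Re = VD/ν = 0.9617·0.0536/5.29×10^-4 = 97.4
Re < 2300 → laminar → f = 64/Re = 0.6568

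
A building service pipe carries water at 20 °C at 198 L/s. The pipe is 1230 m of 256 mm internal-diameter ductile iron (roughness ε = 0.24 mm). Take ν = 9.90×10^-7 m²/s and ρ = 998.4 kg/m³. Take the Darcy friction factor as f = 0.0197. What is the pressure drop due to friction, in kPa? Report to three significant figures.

V = 4Q/(πD²) = 4·0.198/(π·0.256²) = 3.847 m/s
h_f = f(L/D)V²/(2g) = 0.01970·(1230/0.256)·3.847²/(2·9.81) = 71.39 m
Δp = ρg·h_f = 998.4·9.81·71.39 = 699.2 kPa

Δp ≈ 699 kPa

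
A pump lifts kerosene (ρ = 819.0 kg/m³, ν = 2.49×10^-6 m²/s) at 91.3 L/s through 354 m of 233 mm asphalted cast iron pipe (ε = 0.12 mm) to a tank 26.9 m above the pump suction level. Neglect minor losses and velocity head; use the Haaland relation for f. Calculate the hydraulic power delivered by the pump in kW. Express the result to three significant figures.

V = 4Q/(πD²) = 2.141 m/s; Re = 2.00×10^5; ε/D = 5.15×10^-4; f = 0.01871
h_f = f(L/D)V²/2g = 6.644 m
Total head H = z + h_f = 26.9 + 6.644 = 33.54 m
P_hyd = ρgQH = 819.0·9.81·0.0913·33.54 = 24.61 kW

P_hyd ≈ 24.6 kW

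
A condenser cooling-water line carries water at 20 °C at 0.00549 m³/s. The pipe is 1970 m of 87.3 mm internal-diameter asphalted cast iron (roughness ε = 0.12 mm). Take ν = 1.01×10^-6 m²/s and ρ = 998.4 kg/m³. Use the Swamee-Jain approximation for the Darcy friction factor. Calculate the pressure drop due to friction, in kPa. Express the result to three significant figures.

Δp ≈ 228 kPa

V = 4Q/(πD²) = 4·0.00549/(π·0.0873²) = 0.9172 m/s
Re = VD/ν = 0.9172·0.0873/1.01×10^-6 = 7.93×10^4 → turbulent
ε/D = 0.12/87.3 = 0.00137
Swamee-Jain: f = 0.02403
h_f = f(L/D)V²/(2g) = 0.02403·(1970/0.0873)·0.9172²/(2·9.81) = 23.25 m
Δp = ρg·h_f = 998.4·9.81·23.25 = 227.7 kPa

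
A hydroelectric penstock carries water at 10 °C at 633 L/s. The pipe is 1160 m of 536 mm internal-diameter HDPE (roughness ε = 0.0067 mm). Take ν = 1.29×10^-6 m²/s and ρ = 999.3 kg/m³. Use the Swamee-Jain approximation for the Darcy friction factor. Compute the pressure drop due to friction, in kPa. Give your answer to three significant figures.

Δp ≈ 99.1 kPa

V = 4Q/(πD²) = 4·0.633/(π·0.536²) = 2.805 m/s
Re = VD/ν = 2.805·0.536/1.29×10^-6 = 1.17×10^6 → turbulent
ε/D = 0.0067/536 = 1.25×10^-5
Swamee-Jain: f = 0.01165
h_f = f(L/D)V²/(2g) = 0.01165·(1160/0.536)·2.805²/(2·9.81) = 10.11 m
Δp = ρg·h_f = 999.3·9.81·10.11 = 99.12 kPa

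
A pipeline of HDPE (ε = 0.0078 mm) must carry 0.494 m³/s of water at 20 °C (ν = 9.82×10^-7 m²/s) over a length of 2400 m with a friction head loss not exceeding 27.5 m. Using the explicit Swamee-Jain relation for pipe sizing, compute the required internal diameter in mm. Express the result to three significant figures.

D ≈ 461 mm

Swamee-Jain (Type III): D = 0.66·[ε^1.25·(LQ²/(gh_f))^4.75 + ν·Q^9.4·(L/(gh_f))^5.2]^0.04
LQ²/(gh_f) = 2.171; L/(gh_f) = 8.896
Term 1 = ε^1.25·(…)^4.75 = 1.64×10^-5; Term 2 = ν·Q^9.4·(…)^5.2 = 1.12×10^-4
D = 0.66·(1.64×10^-5 + 1.12×10^-4)^0.04 = 0.4612 m = 461 mm
Check: V = 2.96 m/s, Re = 1.39×10^6, f = 0.01148, h_f = 26.6 m ≈ 27.5 m ✓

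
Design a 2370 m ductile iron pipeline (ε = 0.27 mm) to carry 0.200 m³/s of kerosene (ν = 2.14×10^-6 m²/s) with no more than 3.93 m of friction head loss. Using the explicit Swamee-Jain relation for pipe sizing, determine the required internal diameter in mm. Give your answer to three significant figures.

Swamee-Jain (Type III): D = 0.66·[ε^1.25·(LQ²/(gh_f))^4.75 + ν·Q^9.4·(L/(gh_f))^5.2]^0.04
LQ²/(gh_f) = 2.459; L/(gh_f) = 61.47
Term 1 = ε^1.25·(…)^4.75 = 0.00248; Term 2 = ν·Q^9.4·(…)^5.2 = 0.00115
D = 0.66·(0.00248 + 0.00115)^0.04 = 0.5272 m = 527 mm
Check: V = 0.916 m/s, Re = 2.26×10^5, f = 0.01880, h_f = 3.62 m ≈ 3.93 m ✓

D ≈ 527 mm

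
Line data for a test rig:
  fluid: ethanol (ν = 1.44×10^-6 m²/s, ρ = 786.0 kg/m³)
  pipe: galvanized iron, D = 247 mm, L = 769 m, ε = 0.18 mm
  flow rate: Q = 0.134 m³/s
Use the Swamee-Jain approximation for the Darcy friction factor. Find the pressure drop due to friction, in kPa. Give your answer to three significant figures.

V = 4Q/(πD²) = 4·0.134/(π·0.247²) = 2.797 m/s
Re = VD/ν = 2.797·0.247/1.44×10^-6 = 4.80×10^5 → turbulent
ε/D = 0.18/247 = 7.29×10^-4
Swamee-Jain: f = 0.01910
h_f = f(L/D)V²/(2g) = 0.01910·(769/0.247)·2.797²/(2·9.81) = 23.71 m
Δp = ρg·h_f = 786.0·9.81·23.71 = 182.8 kPa

Δp ≈ 183 kPa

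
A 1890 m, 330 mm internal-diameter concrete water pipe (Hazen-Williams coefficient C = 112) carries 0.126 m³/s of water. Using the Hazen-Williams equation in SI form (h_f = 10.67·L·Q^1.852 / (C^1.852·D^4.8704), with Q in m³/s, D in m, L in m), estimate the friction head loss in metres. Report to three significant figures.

h_f = 10.67·1890·0.126^1.852 / (112^1.852·0.330^4.8704) = 15.43 m

h_f ≈ 15.4 m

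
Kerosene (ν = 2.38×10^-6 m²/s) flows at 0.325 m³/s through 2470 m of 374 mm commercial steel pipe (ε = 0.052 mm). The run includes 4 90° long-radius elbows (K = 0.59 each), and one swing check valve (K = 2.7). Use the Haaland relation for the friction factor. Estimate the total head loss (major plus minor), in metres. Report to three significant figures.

H_L ≈ 45.8 m

V = 4Q/(πD²) = 2.958 m/s; V²/2g = 0.4461 m
Re = 4.65×10^5, ε/D = 1.39×10^-4 → f = 0.01480 (Haaland)
Major: h_f = f(L/D)·V²/2g = 0.01480·6604·0.4461 = 43.59 m
Minor: ΣK = 5.06; h_m = ΣK·V²/2g = 2.257 m
Total H_L = 43.59 + 2.257 = 45.85 m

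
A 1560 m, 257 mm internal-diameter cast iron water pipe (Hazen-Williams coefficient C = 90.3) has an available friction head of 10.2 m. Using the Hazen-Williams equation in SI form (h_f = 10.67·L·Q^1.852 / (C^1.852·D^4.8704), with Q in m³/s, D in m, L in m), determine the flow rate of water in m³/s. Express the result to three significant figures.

Q ≈ 0.0467 m³/s

Rearranging: Q = [h_f·C^1.852·D^4.8704 / (10.67·L)]^(1/1.852)
Q = [10.2·90.3^1.852·0.257^4.8704 / (10.67·1560)]^0.540 = 0.04669 m³/s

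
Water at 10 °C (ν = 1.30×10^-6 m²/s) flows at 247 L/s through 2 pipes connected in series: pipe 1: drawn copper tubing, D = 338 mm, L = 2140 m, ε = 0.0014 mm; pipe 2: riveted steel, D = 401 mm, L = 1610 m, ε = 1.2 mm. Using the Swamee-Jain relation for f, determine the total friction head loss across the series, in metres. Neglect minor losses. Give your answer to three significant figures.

Pipe 1: V = 2.753 m/s, Re = 7.16×10^5, ε/D = 4.14×10^-6, f = 0.01237, h_1 = f(L/D)V²/2g = 30.26 m
Pipe 2: V = 1.956 m/s, Re = 6.03×10^5, ε/D = 0.00299, f = 0.02647, h_2 = f(L/D)V²/2g = 20.72 m
Series → Q common, losses add: H = Σh = 50.98 m

H ≈ 51.0 m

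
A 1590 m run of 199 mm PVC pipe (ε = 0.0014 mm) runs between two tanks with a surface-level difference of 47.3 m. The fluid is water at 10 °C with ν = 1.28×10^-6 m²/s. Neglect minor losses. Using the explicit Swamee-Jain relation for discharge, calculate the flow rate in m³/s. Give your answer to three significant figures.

Q ≈ 0.0913 m³/s

Swamee-Jain (Type II): Q = -0.965·√(gD⁵h_f/L)·ln[ε/(3.7D) + √(3.17ν²L/(gD³h_f))]
√(gD⁵h_f/L) = √(9.81·0.199⁵·47.3/1590) = 0.009543
ε/(3.7D) = 1.90×10^-6; √(3.17ν²L/(gD³h_f)) = 4.75×10^-5
Q = -0.965·0.009543·ln(4.942×10^-5) = 0.09131 m³/s
Check: V = 2.94 m/s, Re = 4.56×10^5, f = 0.01341, h_f = 47.1 m ≈ 47.3 m ✓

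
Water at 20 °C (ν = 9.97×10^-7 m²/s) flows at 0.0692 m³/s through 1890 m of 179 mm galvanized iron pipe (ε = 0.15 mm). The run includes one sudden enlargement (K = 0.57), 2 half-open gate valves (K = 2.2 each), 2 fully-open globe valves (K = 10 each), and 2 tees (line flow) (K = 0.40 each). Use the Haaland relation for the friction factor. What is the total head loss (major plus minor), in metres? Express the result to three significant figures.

H_L ≈ 89.1 m

V = 4Q/(πD²) = 2.750 m/s; V²/2g = 0.3854 m
Re = 4.94×10^5, ε/D = 8.38×10^-4 → f = 0.01945 (Haaland)
Major: h_f = f(L/D)·V²/2g = 0.01945·10559·0.3854 = 79.16 m
Minor: ΣK = 25.8; h_m = ΣK·V²/2g = 9.932 m
Total H_L = 79.16 + 9.932 = 89.09 m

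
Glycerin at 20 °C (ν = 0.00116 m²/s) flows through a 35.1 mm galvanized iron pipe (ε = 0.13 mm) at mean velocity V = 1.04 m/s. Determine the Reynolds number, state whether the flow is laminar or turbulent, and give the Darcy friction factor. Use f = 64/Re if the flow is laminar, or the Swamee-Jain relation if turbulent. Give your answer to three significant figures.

Re = VD/ν = 1.040·0.0351/0.00116 = 31.5
Re < 2300 → laminar → f = 64/Re = 2.034

Re ≈ 31.5; laminar; f = 64/Re ≈ 2.03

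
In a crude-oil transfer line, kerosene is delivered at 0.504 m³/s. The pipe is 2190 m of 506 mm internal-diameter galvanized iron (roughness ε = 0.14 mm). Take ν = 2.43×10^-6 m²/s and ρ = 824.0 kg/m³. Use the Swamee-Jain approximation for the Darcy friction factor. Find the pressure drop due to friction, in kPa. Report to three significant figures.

V = 4Q/(πD²) = 4·0.504/(π·0.506²) = 2.506 m/s
Re = VD/ν = 2.506·0.506/2.43×10^-6 = 5.22×10^5 → turbulent
ε/D = 0.14/506 = 2.77×10^-4
Swamee-Jain: f = 0.01614
h_f = f(L/D)V²/(2g) = 0.01614·(2190/0.506)·2.506²/(2·9.81) = 22.36 m
Δp = ρg·h_f = 824.0·9.81·22.36 = 180.7 kPa

Δp ≈ 181 kPa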